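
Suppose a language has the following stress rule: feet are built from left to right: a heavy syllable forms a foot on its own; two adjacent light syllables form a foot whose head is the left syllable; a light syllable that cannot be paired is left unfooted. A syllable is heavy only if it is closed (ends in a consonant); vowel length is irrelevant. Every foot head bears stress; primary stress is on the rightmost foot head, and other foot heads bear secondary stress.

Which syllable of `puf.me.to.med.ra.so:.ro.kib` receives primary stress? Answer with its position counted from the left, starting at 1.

Weights: 1 puf H, 2 me L, 3 to L, 4 med H, 5 ra L, 6 so: L, 7 ro L, 8 kib H.
Parse left to right (heavy = foot alone; LL = one foot; stranded L unfooted): (ˈpuf) (ˈme.to) (ˈmed) (ˈra.so:) ro (ˈkib).
Foot heads: 1, 2, 4, 5, 8.
Primary stress on the rightmost head = syllable 8.
Primary stress: syllable 8 → puf.me.to.med.ra.so:.ro.ˈkib.

8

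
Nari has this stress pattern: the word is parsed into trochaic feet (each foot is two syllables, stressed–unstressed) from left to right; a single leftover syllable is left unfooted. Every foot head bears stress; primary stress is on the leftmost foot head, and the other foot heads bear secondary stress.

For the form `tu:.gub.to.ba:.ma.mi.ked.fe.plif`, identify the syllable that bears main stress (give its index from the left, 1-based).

Parse left to right into trochaic (ˈσσ) feet: (ˈtu:.gub) (ˈto.ba:) (ˈma.mi) (ˈked.fe) plif. Syllable 9 is left unfooted.
Foot heads (stressed positions): 1, 3, 5, 7.
End Rule Leftmost: primary stress on the leftmost head = syllable 1.
Primary stress: syllable 1 → ˈtu:.gub.to.ba:.ma.mi.ked.fe.plif.

1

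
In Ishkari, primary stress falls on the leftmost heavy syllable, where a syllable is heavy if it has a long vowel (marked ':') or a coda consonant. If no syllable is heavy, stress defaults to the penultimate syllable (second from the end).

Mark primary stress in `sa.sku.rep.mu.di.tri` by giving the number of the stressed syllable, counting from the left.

3

Weights: 1 sa L, 2 sku L, 3 rep H, 4 mu L, 5 di L, 6 tri L.
Heavy syllables in the domain: 3. The leftmost is syllable 3 (rep).
Primary stress: syllable 3 → sa.sku.ˈrep.mu.di.tri.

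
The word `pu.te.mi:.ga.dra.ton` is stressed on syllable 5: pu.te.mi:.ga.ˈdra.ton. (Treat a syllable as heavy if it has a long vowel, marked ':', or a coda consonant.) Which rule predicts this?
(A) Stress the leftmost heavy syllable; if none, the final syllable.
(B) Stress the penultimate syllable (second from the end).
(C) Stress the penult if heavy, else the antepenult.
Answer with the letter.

Rule A → syllable 3 (observed: 5).
Rule B → syllable 5 ✓.
Rule C → syllable 4 (observed: 5).

B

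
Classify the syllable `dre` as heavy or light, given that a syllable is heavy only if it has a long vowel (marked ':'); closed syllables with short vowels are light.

`dre`: short vowel, open (no coda). Short vowel → light.

light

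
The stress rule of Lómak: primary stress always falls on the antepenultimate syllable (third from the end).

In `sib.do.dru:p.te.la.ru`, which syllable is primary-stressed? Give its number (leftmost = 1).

4

The word has 6 syllables; the antepenultimate syllable (third from the end) is syllable 4 (te).
Primary stress: syllable 4 → sib.do.dru:p.ˈte.la.ru.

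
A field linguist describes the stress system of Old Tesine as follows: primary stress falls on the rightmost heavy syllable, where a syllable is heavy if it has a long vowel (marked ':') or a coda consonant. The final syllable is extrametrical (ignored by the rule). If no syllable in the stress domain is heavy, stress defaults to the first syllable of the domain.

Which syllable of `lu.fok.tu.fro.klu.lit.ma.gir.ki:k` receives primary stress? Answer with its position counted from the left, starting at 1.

The final syllable (9, ki:k) is extrametrical; the stress domain is syllables 1–8.
Weights: 1 lu L, 2 fok H, 3 tu L, 4 fro L, 5 klu L, 6 lit H, 7 ma L, 8 gir H.
Heavy syllables in the domain: 2, 6, 8. The rightmost is syllable 8 (gir).
Primary stress: syllable 8 → lu.fok.tu.fro.klu.lit.ma.ˈgir.ki:k.

8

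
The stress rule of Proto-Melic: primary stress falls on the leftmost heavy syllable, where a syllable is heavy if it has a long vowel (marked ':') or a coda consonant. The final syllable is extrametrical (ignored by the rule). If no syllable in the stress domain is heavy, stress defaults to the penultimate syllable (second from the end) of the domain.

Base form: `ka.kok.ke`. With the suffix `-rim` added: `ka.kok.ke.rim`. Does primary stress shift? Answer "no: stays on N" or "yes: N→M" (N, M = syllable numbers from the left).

Base `ka.kok.ke` (3 syllables):
  The final syllable (3, ke) is extrametrical; the stress domain is syllables 1–2.
  Weights: 1 ka L, 2 kok H.
  Heavy syllables in the domain: 2. The leftmost is syllable 2 (kok).
  → primary stress on syllable 2.
Suffixed `ka.kok.ke.rim` (4 syllables):
  The final syllable (4, rim) is extrametrical; the stress domain is syllables 1–3.
  Weights: 1 ka L, 2 kok H, 3 ke L.
  Heavy syllables in the domain: 2. The leftmost is syllable 2 (kok).
  → primary stress on syllable 2.

no: stays on 2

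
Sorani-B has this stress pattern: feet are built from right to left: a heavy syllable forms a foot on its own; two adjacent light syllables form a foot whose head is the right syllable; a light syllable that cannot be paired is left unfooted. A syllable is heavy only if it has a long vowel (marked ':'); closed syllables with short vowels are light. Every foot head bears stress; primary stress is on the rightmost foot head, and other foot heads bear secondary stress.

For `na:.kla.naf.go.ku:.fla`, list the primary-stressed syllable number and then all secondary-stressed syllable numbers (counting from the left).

primary 5, secondary 1, 4

Weights: 1 na: H, 2 kla L, 3 naf L, 4 go L, 5 ku: H, 6 fla L.
Parse right to left (heavy = foot alone; LL = one foot; stranded L unfooted): (ˈna:) kla (naf.ˈgo) (ˈku:) fla.
Foot heads: 1, 4, 5.
Primary stress on the rightmost head = syllable 5.
Secondary stress on 1, 4: ˌna:.kla.naf.ˌgo.ˈku:.fla.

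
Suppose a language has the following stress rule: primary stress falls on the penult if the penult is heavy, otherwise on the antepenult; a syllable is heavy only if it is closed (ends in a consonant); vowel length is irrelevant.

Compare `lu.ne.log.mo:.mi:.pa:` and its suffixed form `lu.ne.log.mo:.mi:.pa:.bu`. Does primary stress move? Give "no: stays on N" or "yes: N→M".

yes: 4→5

Base `lu.ne.log.mo:.mi:.pa:` (6 syllables):
  Weights: 4 mo: L, 5 mi: L, 6 pa: L.
  The penult (syllable 5, mi:) is light, so stress falls on the antepenult (syllable 4, mo:).
  → primary stress on syllable 4.
Suffixed `lu.ne.log.mo:.mi:.pa:.bu` (7 syllables):
  Weights: 5 mi: L, 6 pa: L, 7 bu L.
  The penult (syllable 6, pa:) is light, so stress falls on the antepenult (syllable 5, mi:).
  → primary stress on syllable 5.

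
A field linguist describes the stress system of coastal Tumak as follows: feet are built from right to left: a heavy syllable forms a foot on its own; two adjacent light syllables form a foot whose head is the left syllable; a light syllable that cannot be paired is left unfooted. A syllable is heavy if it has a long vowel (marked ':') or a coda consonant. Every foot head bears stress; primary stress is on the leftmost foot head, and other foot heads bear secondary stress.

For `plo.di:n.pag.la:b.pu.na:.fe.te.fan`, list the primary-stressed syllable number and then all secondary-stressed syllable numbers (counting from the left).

primary 2, secondary 3, 4, 6, 7, 9

Weights: 1 plo L, 2 di:n H, 3 pag H, 4 la:b H, 5 pu L, 6 na: H, 7 fe L, 8 te L, 9 fan H.
Parse right to left (heavy = foot alone; LL = one foot; stranded L unfooted): plo (ˈdi:n) (ˈpag) (ˈla:b) pu (ˈna:) (ˈfe.te) (ˈfan).
Foot heads: 2, 3, 4, 6, 7, 9.
Primary stress on the leftmost head = syllable 2.
Secondary stress on 3, 4, 6, 7, 9: plo.ˈdi:n.ˌpag.ˌla:b.pu.ˌna:.ˌfe.te.ˌfan.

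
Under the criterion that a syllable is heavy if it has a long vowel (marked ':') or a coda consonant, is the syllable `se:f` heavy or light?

`se:f`: long vowel, closed (coda /f/). Long vowel and closed → heavy.

heavy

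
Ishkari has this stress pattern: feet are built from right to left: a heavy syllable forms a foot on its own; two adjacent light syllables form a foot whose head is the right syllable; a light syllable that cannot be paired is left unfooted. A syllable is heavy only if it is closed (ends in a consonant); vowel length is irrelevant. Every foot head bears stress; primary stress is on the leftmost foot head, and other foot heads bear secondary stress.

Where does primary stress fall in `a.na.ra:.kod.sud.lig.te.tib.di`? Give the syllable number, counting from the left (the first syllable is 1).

3

Weights: 1 a L, 2 na L, 3 ra: L, 4 kod H, 5 sud H, 6 lig H, 7 te L, 8 tib H, 9 di L.
Parse right to left (heavy = foot alone; LL = one foot; stranded L unfooted): a (na.ˈra:) (ˈkod) (ˈsud) (ˈlig) te (ˈtib) di.
Foot heads: 3, 4, 5, 6, 8.
Primary stress on the leftmost head = syllable 3.
Primary stress: syllable 3 → a.na.ˈra:.kod.sud.lig.te.tib.di.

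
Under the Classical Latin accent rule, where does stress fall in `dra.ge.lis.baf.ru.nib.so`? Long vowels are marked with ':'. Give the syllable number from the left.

Classical Latin: stress the penult if heavy (long vowel or closed), else the antepenult.
Weights: 5 ru L, 6 nib H, 7 so L.
The penult (syllable 6, nib) is heavy, so it takes stress.
Stress on syllable 6: dra.ge.lis.baf.ru.ˈnib.so.

6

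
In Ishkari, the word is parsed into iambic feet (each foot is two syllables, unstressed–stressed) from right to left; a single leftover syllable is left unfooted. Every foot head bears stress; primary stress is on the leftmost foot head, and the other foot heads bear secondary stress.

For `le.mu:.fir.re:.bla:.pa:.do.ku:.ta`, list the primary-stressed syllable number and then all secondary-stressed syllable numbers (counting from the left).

Parse right to left into iambic (σˈσ) feet: le (mu:.ˈfir) (re:.ˈbla:) (pa:.ˈdo) (ku:.ˈta). Syllable 1 is left unfooted.
Foot heads (stressed positions): 3, 5, 7, 9.
End Rule Leftmost: primary stress on the leftmost head = syllable 3.
Secondary stress on 5, 7, 9: le.mu:.ˈfir.re:.ˌbla:.pa:.ˌdo.ku:.ˌta.

primary 3, secondary 5, 7, 9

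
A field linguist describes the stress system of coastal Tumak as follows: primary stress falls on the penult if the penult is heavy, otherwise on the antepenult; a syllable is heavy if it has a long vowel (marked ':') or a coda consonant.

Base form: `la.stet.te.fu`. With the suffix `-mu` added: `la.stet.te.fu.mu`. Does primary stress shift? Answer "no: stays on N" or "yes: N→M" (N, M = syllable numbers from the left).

yes: 2→3

Base `la.stet.te.fu` (4 syllables):
  Weights: 2 stet H, 3 te L, 4 fu L.
  The penult (syllable 3, te) is light, so stress falls on the antepenult (syllable 2, stet).
  → primary stress on syllable 2.
Suffixed `la.stet.te.fu.mu` (5 syllables):
  Weights: 3 te L, 4 fu L, 5 mu L.
  The penult (syllable 4, fu) is light, so stress falls on the antepenult (syllable 3, te).
  → primary stress on syllable 3.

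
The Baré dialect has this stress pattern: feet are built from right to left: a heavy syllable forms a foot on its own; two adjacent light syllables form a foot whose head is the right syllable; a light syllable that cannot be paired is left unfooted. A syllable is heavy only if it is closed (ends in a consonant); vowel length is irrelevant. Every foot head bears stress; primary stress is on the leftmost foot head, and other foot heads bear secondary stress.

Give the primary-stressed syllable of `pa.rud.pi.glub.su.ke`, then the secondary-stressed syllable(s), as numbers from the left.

Weights: 1 pa L, 2 rud H, 3 pi L, 4 glub H, 5 su L, 6 ke L.
Parse right to left (heavy = foot alone; LL = one foot; stranded L unfooted): pa (ˈrud) pi (ˈglub) (su.ˈke).
Foot heads: 2, 4, 6.
Primary stress on the leftmost head = syllable 2.
Secondary stress on 4, 6: pa.ˈrud.pi.ˌglub.su.ˌke.

primary 2, secondary 4, 6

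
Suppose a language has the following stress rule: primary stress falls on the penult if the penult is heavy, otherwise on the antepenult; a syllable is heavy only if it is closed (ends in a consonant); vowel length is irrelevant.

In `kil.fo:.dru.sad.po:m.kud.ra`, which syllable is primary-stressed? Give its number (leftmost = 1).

6

Weights: 5 po:m H, 6 kud H, 7 ra L.
The penult (syllable 6, kud) is heavy, so it takes stress.
Primary stress: syllable 6 → kil.fo:.dru.sad.po:m.ˈkud.ra.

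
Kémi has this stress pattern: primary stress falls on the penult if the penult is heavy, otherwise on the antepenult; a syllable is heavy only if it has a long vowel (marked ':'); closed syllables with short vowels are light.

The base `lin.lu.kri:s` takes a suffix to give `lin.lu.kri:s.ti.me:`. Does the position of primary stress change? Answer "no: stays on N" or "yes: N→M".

Base `lin.lu.kri:s` (3 syllables):
  Weights: 1 lin L, 2 lu L, 3 kri:s H.
  The penult (syllable 2, lu) is light, so stress falls on the antepenult (syllable 1, lin).
  → primary stress on syllable 1.
Suffixed `lin.lu.kri:s.ti.me:` (5 syllables):
  Weights: 3 kri:s H, 4 ti L, 5 me: H.
  The penult (syllable 4, ti) is light, so stress falls on the antepenult (syllable 3, kri:s).
  → primary stress on syllable 3.

yes: 1→3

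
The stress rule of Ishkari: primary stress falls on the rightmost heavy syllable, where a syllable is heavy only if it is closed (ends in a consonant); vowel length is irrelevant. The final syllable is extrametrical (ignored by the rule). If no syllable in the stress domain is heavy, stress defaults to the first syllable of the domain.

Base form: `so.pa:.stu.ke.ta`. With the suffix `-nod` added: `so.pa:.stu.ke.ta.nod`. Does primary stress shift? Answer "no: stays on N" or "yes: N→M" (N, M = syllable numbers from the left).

Base `so.pa:.stu.ke.ta` (5 syllables):
  The final syllable (5, ta) is extrametrical; the stress domain is syllables 1–4.
  Weights: 1 so L, 2 pa: L, 3 stu L, 4 ke L.
  No heavy syllable in the domain; default to the first syllable of the domain = syllable 1.
  → primary stress on syllable 1.
Suffixed `so.pa:.stu.ke.ta.nod` (6 syllables):
  The final syllable (6, nod) is extrametrical; the stress domain is syllables 1–5.
  Weights: 1 so L, 2 pa: L, 3 stu L, 4 ke L, 5 ta L.
  No heavy syllable in the domain; default to the first syllable of the domain = syllable 1.
  → primary stress on syllable 1.

no: stays on 1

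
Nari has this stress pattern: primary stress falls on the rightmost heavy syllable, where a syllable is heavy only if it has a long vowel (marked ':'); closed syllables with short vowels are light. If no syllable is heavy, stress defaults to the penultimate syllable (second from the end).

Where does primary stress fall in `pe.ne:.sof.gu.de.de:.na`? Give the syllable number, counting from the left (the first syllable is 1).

6

Weights: 1 pe L, 2 ne: H, 3 sof L, 4 gu L, 5 de L, 6 de: H, 7 na L.
Heavy syllables in the domain: 2, 6. The rightmost is syllable 6 (de:).
Primary stress: syllable 6 → pe.ne:.sof.gu.de.ˈde:.na.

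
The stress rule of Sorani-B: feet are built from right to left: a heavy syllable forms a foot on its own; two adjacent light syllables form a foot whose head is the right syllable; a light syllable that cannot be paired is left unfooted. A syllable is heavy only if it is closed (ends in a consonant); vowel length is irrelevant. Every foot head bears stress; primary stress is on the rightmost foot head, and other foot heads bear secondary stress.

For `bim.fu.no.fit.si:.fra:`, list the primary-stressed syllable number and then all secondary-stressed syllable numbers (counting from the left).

Weights: 1 bim H, 2 fu L, 3 no L, 4 fit H, 5 si: L, 6 fra: L.
Parse right to left (heavy = foot alone; LL = one foot; stranded L unfooted): (ˈbim) (fu.ˈno) (ˈfit) (si:.ˈfra:).
Foot heads: 1, 3, 4, 6.
Primary stress on the rightmost head = syllable 6.
Secondary stress on 1, 3, 4: ˌbim.fu.ˌno.ˌfit.si:.ˈfra:.

primary 6, secondary 1, 3, 4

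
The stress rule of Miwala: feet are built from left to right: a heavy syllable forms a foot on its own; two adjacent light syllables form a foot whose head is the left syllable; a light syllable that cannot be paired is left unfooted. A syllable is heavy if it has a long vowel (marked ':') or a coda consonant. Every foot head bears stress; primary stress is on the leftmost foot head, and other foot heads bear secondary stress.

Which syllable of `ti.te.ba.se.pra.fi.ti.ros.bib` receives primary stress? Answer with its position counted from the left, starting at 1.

Weights: 1 ti L, 2 te L, 3 ba L, 4 se L, 5 pra L, 6 fi L, 7 ti L, 8 ros H, 9 bib H.
Parse left to right (heavy = foot alone; LL = one foot; stranded L unfooted): (ˈti.te) (ˈba.se) (ˈpra.fi) ti (ˈros) (ˈbib).
Foot heads: 1, 3, 5, 8, 9.
Primary stress on the leftmost head = syllable 1.
Primary stress: syllable 1 → ˈti.te.ba.se.pra.fi.ti.ros.bib.

1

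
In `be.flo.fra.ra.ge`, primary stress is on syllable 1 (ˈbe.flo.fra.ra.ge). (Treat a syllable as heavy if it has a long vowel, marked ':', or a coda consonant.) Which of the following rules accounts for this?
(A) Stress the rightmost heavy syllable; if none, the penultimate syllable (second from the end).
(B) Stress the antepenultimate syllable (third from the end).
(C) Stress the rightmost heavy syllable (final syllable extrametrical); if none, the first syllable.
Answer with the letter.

Rule A → syllable 4 (observed: 1).
Rule B → syllable 3 (observed: 1).
Rule C → syllable 1 ✓.

C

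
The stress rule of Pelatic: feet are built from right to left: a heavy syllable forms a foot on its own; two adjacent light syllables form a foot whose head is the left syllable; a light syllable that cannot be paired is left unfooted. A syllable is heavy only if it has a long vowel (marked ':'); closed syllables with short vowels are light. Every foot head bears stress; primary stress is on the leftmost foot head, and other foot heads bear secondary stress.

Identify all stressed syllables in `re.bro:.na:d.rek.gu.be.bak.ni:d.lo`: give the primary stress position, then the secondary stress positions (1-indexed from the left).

primary 2, secondary 3, 4, 6, 8

Weights: 1 re L, 2 bro: H, 3 na:d H, 4 rek L, 5 gu L, 6 be L, 7 bak L, 8 ni:d H, 9 lo L.
Parse right to left (heavy = foot alone; LL = one foot; stranded L unfooted): re (ˈbro:) (ˈna:d) (ˈrek.gu) (ˈbe.bak) (ˈni:d) lo.
Foot heads: 2, 3, 4, 6, 8.
Primary stress on the leftmost head = syllable 2.
Secondary stress on 3, 4, 6, 8: re.ˈbro:.ˌna:d.ˌrek.gu.ˌbe.bak.ˌni:d.lo.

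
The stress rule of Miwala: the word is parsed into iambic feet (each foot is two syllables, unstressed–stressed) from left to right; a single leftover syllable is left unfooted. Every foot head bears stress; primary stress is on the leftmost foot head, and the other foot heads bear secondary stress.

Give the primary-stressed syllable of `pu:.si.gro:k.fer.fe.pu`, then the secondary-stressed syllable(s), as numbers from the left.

Parse left to right into iambic (σˈσ) feet: (pu:.ˈsi) (gro:k.ˈfer) (fe.ˈpu).
Foot heads (stressed positions): 2, 4, 6.
End Rule Leftmost: primary stress on the leftmost head = syllable 2.
Secondary stress on 4, 6: pu:.ˈsi.gro:k.ˌfer.fe.ˌpu.

primary 2, secondary 4, 6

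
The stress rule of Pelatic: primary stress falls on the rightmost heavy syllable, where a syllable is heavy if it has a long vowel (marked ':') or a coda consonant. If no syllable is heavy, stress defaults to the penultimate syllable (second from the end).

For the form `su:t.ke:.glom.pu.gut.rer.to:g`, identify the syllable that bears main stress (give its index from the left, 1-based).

Weights: 1 su:t H, 2 ke: H, 3 glom H, 4 pu L, 5 gut H, 6 rer H, 7 to:g H.
Heavy syllables in the domain: 1, 2, 3, 5, 6, 7. The rightmost is syllable 7 (to:g).
Primary stress: syllable 7 → su:t.ke:.glom.pu.gut.rer.ˈto:g.

7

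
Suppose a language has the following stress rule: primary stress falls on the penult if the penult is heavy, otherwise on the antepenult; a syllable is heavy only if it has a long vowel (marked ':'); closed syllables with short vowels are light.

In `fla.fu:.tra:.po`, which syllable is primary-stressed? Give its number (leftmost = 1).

Weights: 2 fu: H, 3 tra: H, 4 po L.
The penult (syllable 3, tra:) is heavy, so it takes stress.
Primary stress: syllable 3 → fla.fu:.ˈtra:.po.

3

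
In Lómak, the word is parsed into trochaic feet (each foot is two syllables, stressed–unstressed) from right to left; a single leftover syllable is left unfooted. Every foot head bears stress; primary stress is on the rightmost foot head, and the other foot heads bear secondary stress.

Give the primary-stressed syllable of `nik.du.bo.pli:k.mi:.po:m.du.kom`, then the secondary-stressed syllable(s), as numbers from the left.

Parse right to left into trochaic (ˈσσ) feet: (ˈnik.du) (ˈbo.pli:k) (ˈmi:.po:m) (ˈdu.kom).
Foot heads (stressed positions): 1, 3, 5, 7.
End Rule Rightmost: primary stress on the rightmost head = syllable 7.
Secondary stress on 1, 3, 5: ˌnik.du.ˌbo.pli:k.ˌmi:.po:m.ˈdu.kom.

primary 7, secondary 1, 3, 5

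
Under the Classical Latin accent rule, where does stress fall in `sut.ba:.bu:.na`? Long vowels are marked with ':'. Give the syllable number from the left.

3

Classical Latin: stress the penult if heavy (long vowel or closed), else the antepenult.
Weights: 2 ba: H, 3 bu: H, 4 na L.
The penult (syllable 3, bu:) is heavy, so it takes stress.
Stress on syllable 3: sut.ba:.ˈbu:.na.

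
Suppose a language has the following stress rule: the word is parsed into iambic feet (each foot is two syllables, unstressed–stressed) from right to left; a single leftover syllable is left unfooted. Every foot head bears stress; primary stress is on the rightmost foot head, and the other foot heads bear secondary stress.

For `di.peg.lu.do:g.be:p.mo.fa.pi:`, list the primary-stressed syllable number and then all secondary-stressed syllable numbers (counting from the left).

Parse right to left into iambic (σˈσ) feet: (di.ˈpeg) (lu.ˈdo:g) (be:p.ˈmo) (fa.ˈpi:).
Foot heads (stressed positions): 2, 4, 6, 8.
End Rule Rightmost: primary stress on the rightmost head = syllable 8.
Secondary stress on 2, 4, 6: di.ˌpeg.lu.ˌdo:g.be:p.ˌmo.fa.ˈpi:.

primary 8, secondary 2, 4, 6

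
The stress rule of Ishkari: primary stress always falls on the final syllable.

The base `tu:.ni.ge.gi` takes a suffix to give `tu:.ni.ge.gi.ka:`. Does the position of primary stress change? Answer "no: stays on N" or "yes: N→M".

yes: 4→5

Base `tu:.ni.ge.gi` (4 syllables):
  The word has 4 syllables; the final syllable is syllable 4 (gi).
  → primary stress on syllable 4.
Suffixed `tu:.ni.ge.gi.ka:` (5 syllables):
  The word has 5 syllables; the final syllable is syllable 5 (ka:).
  → primary stress on syllable 5.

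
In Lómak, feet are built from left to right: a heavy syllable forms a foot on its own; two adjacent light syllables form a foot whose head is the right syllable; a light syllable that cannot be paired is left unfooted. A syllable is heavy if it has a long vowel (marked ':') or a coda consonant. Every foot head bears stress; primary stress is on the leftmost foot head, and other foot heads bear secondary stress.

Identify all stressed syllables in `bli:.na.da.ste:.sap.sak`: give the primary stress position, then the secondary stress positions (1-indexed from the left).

Weights: 1 bli: H, 2 na L, 3 da L, 4 ste: H, 5 sap H, 6 sak H.
Parse left to right (heavy = foot alone; LL = one foot; stranded L unfooted): (ˈbli:) (na.ˈda) (ˈste:) (ˈsap) (ˈsak).
Foot heads: 1, 3, 4, 5, 6.
Primary stress on the leftmost head = syllable 1.
Secondary stress on 3, 4, 5, 6: ˈbli:.na.ˌda.ˌste:.ˌsap.ˌsak.

primary 1, secondary 3, 4, 5, 6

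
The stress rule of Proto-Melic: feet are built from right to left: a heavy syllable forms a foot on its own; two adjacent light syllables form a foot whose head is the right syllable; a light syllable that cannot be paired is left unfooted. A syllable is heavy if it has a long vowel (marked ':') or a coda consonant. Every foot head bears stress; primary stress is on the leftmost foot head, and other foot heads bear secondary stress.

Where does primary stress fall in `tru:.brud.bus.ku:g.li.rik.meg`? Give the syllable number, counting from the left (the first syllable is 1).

Weights: 1 tru: H, 2 brud H, 3 bus H, 4 ku:g H, 5 li L, 6 rik H, 7 meg H.
Parse right to left (heavy = foot alone; LL = one foot; stranded L unfooted): (ˈtru:) (ˈbrud) (ˈbus) (ˈku:g) li (ˈrik) (ˈmeg).
Foot heads: 1, 2, 3, 4, 6, 7.
Primary stress on the leftmost head = syllable 1.
Primary stress: syllable 1 → ˈtru:.brud.bus.ku:g.li.rik.meg.

1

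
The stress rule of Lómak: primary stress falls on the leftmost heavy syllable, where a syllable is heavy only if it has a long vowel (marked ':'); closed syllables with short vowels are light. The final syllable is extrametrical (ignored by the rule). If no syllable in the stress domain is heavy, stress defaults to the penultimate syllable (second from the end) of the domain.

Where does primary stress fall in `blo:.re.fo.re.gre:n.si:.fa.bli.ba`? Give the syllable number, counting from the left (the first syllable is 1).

1

The final syllable (9, ba) is extrametrical; the stress domain is syllables 1–8.
Weights: 1 blo: H, 2 re L, 3 fo L, 4 re L, 5 gre:n H, 6 si: H, 7 fa L, 8 bli L.
Heavy syllables in the domain: 1, 5, 6. The leftmost is syllable 1 (blo:).
Primary stress: syllable 1 → ˈblo:.re.fo.re.gre:n.si:.fa.bli.ba.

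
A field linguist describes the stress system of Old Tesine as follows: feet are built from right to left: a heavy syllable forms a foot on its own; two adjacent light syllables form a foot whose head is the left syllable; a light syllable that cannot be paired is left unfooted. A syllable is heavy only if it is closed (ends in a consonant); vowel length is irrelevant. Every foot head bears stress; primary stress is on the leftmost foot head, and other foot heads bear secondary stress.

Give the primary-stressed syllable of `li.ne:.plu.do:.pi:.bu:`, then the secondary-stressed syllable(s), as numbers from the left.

primary 1, secondary 3, 5

Weights: 1 li L, 2 ne: L, 3 plu L, 4 do: L, 5 pi: L, 6 bu: L.
Parse right to left (heavy = foot alone; LL = one foot; stranded L unfooted): (ˈli.ne:) (ˈplu.do:) (ˈpi:.bu:).
Foot heads: 1, 3, 5.
Primary stress on the leftmost head = syllable 1.
Secondary stress on 3, 5: ˈli.ne:.ˌplu.do:.ˌpi:.bu:.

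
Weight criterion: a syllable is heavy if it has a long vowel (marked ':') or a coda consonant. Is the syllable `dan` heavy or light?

heavy

`dan`: short vowel, closed (coda /n/). Closed → heavy.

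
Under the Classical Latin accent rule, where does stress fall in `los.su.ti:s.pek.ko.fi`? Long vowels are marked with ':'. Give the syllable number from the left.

Classical Latin: stress the penult if heavy (long vowel or closed), else the antepenult.
Weights: 4 pek H, 5 ko L, 6 fi L.
The penult (syllable 5, ko) is light, so stress falls on the antepenult (syllable 4, pek).
Stress on syllable 4: los.su.ti:s.ˈpek.ko.fi.

4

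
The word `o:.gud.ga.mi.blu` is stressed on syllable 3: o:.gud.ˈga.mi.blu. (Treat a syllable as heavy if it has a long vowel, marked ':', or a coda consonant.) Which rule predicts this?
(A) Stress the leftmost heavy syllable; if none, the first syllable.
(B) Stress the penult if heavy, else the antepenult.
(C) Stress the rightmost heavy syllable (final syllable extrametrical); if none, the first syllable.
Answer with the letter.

B

Rule A → syllable 1 (observed: 3).
Rule B → syllable 3 ✓.
Rule C → syllable 2 (observed: 3).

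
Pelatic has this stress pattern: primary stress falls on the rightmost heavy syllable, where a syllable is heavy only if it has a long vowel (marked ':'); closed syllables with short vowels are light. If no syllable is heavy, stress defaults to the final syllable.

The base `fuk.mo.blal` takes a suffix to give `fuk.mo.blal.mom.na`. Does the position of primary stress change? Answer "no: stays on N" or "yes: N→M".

Base `fuk.mo.blal` (3 syllables):
  Weights: 1 fuk L, 2 mo L, 3 blal L.
  No heavy syllable in the domain; default to the final syllable = syllable 3.
  → primary stress on syllable 3.
Suffixed `fuk.mo.blal.mom.na` (5 syllables):
  Weights: 1 fuk L, 2 mo L, 3 blal L, 4 mom L, 5 na L.
  No heavy syllable in the domain; default to the final syllable = syllable 5.
  → primary stress on syllable 5.

yes: 3→5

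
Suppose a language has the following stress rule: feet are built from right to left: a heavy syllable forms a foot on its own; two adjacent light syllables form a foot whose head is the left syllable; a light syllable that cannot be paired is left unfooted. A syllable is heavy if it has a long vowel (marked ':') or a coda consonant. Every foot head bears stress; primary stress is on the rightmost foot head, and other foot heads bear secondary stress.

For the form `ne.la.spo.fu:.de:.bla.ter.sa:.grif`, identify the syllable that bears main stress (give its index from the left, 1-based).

Weights: 1 ne L, 2 la L, 3 spo L, 4 fu: H, 5 de: H, 6 bla L, 7 ter H, 8 sa: H, 9 grif H.
Parse right to left (heavy = foot alone; LL = one foot; stranded L unfooted): ne (ˈla.spo) (ˈfu:) (ˈde:) bla (ˈter) (ˈsa:) (ˈgrif).
Foot heads: 2, 4, 5, 7, 8, 9.
Primary stress on the rightmost head = syllable 9.
Primary stress: syllable 9 → ne.la.spo.fu:.de:.bla.ter.sa:.ˈgrif.

9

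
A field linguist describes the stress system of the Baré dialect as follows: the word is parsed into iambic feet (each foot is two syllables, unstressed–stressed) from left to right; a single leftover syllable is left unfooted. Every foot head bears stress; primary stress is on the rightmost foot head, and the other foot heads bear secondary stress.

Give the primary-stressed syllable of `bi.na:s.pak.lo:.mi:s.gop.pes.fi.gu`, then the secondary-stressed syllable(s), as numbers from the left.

primary 8, secondary 2, 4, 6

Parse left to right into iambic (σˈσ) feet: (bi.ˈna:s) (pak.ˈlo:) (mi:s.ˈgop) (pes.ˈfi) gu. Syllable 9 is left unfooted.
Foot heads (stressed positions): 2, 4, 6, 8.
End Rule Rightmost: primary stress on the rightmost head = syllable 8.
Secondary stress on 2, 4, 6: bi.ˌna:s.pak.ˌlo:.mi:s.ˌgop.pes.ˈfi.gu.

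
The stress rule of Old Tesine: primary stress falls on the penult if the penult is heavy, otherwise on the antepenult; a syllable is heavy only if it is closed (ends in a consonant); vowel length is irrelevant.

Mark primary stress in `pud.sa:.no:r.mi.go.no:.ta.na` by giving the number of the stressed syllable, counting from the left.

Weights: 6 no: L, 7 ta L, 8 na L.
The penult (syllable 7, ta) is light, so stress falls on the antepenult (syllable 6, no:).
Primary stress: syllable 6 → pud.sa:.no:r.mi.go.ˈno:.ta.na.

6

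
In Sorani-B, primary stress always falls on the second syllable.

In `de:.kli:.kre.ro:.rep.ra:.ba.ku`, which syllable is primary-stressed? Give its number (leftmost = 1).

The word has 8 syllables; the second syllable is syllable 2 (kli:).
Primary stress: syllable 2 → de:.ˈkli:.kre.ro:.rep.ra:.ba.ku.

2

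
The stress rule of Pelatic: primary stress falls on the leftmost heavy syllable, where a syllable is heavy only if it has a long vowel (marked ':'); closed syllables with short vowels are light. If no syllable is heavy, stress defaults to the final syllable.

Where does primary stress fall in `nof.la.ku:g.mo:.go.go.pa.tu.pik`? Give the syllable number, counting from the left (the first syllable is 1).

3

Weights: 1 nof L, 2 la L, 3 ku:g H, 4 mo: H, 5 go L, 6 go L, 7 pa L, 8 tu L, 9 pik L.
Heavy syllables in the domain: 3, 4. The leftmost is syllable 3 (ku:g).
Primary stress: syllable 3 → nof.la.ˈku:g.mo:.go.go.pa.tu.pik.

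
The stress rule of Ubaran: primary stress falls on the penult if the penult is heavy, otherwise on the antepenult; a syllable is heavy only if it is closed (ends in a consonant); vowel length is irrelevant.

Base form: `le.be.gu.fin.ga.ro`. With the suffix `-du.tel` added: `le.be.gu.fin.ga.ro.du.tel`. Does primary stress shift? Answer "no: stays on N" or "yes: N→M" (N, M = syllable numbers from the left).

Base `le.be.gu.fin.ga.ro` (6 syllables):
  Weights: 4 fin H, 5 ga L, 6 ro L.
  The penult (syllable 5, ga) is light, so stress falls on the antepenult (syllable 4, fin).
  → primary stress on syllable 4.
Suffixed `le.be.gu.fin.ga.ro.du.tel` (8 syllables):
  Weights: 6 ro L, 7 du L, 8 tel H.
  The penult (syllable 7, du) is light, so stress falls on the antepenult (syllable 6, ro).
  → primary stress on syllable 6.

yes: 4→6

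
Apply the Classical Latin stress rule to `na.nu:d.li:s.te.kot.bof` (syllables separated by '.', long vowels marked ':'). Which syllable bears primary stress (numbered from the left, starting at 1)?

5

Classical Latin: stress the penult if heavy (long vowel or closed), else the antepenult.
Weights: 4 te L, 5 kot H, 6 bof H.
The penult (syllable 5, kot) is heavy, so it takes stress.
Stress on syllable 5: na.nu:d.li:s.te.ˈkot.bof.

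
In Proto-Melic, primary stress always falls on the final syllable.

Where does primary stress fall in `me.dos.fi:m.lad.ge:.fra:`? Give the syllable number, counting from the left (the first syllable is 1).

6

The word has 6 syllables; the final syllable is syllable 6 (fra:).
Primary stress: syllable 6 → me.dos.fi:m.lad.ge:.ˈfra:.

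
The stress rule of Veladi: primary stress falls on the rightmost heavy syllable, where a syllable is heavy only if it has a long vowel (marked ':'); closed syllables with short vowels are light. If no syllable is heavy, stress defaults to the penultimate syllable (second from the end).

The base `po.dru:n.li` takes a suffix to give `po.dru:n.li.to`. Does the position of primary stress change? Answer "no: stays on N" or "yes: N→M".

Base `po.dru:n.li` (3 syllables):
  Weights: 1 po L, 2 dru:n H, 3 li L.
  Heavy syllables in the domain: 2. The rightmost is syllable 2 (dru:n).
  → primary stress on syllable 2.
Suffixed `po.dru:n.li.to` (4 syllables):
  Weights: 1 po L, 2 dru:n H, 3 li L, 4 to L.
  Heavy syllables in the domain: 2. The rightmost is syllable 2 (dru:n).
  → primary stress on syllable 2.

no: stays on 2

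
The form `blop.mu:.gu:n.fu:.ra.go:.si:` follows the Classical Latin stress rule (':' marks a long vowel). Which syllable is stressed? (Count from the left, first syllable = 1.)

6

Classical Latin: stress the penult if heavy (long vowel or closed), else the antepenult.
Weights: 5 ra L, 6 go: H, 7 si: H.
The penult (syllable 6, go:) is heavy, so it takes stress.
Stress on syllable 6: blop.mu:.gu:n.fu:.ra.ˈgo:.si:.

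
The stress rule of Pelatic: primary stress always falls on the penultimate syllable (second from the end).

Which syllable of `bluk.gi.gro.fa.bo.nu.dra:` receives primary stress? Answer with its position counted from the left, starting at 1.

The word has 7 syllables; the penultimate syllable (second from the end) is syllable 6 (nu).
Primary stress: syllable 6 → bluk.gi.gro.fa.bo.ˈnu.dra:.

6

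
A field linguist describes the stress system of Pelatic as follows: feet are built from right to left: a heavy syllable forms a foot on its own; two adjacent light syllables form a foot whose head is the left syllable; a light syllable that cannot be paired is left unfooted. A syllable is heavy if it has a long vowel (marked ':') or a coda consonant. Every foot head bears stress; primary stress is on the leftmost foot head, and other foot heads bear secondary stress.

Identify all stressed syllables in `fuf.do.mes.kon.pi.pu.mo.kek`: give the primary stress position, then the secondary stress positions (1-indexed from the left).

primary 1, secondary 3, 4, 6, 8

Weights: 1 fuf H, 2 do L, 3 mes H, 4 kon H, 5 pi L, 6 pu L, 7 mo L, 8 kek H.
Parse right to left (heavy = foot alone; LL = one foot; stranded L unfooted): (ˈfuf) do (ˈmes) (ˈkon) pi (ˈpu.mo) (ˈkek).
Foot heads: 1, 3, 4, 6, 8.
Primary stress on the leftmost head = syllable 1.
Secondary stress on 3, 4, 6, 8: ˈfuf.do.ˌmes.ˌkon.pi.ˌpu.mo.ˌkek.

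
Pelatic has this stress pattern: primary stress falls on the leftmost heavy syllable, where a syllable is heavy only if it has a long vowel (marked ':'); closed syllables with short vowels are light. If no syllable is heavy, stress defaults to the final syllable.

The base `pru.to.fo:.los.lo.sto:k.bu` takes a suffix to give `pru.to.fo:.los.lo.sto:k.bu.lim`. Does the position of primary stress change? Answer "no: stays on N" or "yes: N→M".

no: stays on 3

Base `pru.to.fo:.los.lo.sto:k.bu` (7 syllables):
  Weights: 1 pru L, 2 to L, 3 fo: H, 4 los L, 5 lo L, 6 sto:k H, 7 bu L.
  Heavy syllables in the domain: 3, 6. The leftmost is syllable 3 (fo:).
  → primary stress on syllable 3.
Suffixed `pru.to.fo:.los.lo.sto:k.bu.lim` (8 syllables):
  Weights: 1 pru L, 2 to L, 3 fo: H, 4 los L, 5 lo L, 6 sto:k H, 7 bu L, 8 lim L.
  Heavy syllables in the domain: 3, 6. The leftmost is syllable 3 (fo:).
  → primary stress on syllable 3.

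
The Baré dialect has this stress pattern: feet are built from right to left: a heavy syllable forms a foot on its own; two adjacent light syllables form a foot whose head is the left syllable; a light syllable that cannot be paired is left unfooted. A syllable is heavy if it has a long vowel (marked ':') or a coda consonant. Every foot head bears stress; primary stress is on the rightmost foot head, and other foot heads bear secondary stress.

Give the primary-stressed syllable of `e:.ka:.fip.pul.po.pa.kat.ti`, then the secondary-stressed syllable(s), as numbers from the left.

primary 7, secondary 1, 2, 3, 4, 5

Weights: 1 e: H, 2 ka: H, 3 fip H, 4 pul H, 5 po L, 6 pa L, 7 kat H, 8 ti L.
Parse right to left (heavy = foot alone; LL = one foot; stranded L unfooted): (ˈe:) (ˈka:) (ˈfip) (ˈpul) (ˈpo.pa) (ˈkat) ti.
Foot heads: 1, 2, 3, 4, 5, 7.
Primary stress on the rightmost head = syllable 7.
Secondary stress on 1, 2, 3, 4, 5: ˌe:.ˌka:.ˌfip.ˌpul.ˌpo.pa.ˈkat.ti.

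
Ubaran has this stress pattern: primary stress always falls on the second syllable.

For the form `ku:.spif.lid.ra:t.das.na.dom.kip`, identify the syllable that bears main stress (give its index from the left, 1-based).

2

The word has 8 syllables; the second syllable is syllable 2 (spif).
Primary stress: syllable 2 → ku:.ˈspif.lid.ra:t.das.na.dom.kip.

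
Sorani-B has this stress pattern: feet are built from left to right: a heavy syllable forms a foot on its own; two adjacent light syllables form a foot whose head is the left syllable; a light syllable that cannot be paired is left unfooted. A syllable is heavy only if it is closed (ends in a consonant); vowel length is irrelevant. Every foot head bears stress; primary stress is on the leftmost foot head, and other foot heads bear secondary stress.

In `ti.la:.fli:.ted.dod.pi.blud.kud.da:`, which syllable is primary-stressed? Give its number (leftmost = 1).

Weights: 1 ti L, 2 la: L, 3 fli: L, 4 ted H, 5 dod H, 6 pi L, 7 blud H, 8 kud H, 9 da: L.
Parse left to right (heavy = foot alone; LL = one foot; stranded L unfooted): (ˈti.la:) fli: (ˈted) (ˈdod) pi (ˈblud) (ˈkud) da:.
Foot heads: 1, 4, 5, 7, 8.
Primary stress on the leftmost head = syllable 1.
Primary stress: syllable 1 → ˈti.la:.fli:.ted.dod.pi.blud.kud.da:.

1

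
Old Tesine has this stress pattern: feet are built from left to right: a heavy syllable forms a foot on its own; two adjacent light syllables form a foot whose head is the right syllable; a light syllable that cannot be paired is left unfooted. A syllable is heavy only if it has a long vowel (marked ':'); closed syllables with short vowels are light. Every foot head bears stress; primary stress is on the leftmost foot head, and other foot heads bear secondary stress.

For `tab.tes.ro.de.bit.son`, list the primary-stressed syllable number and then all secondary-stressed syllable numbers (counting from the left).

Weights: 1 tab L, 2 tes L, 3 ro L, 4 de L, 5 bit L, 6 son L.
Parse left to right (heavy = foot alone; LL = one foot; stranded L unfooted): (tab.ˈtes) (ro.ˈde) (bit.ˈson).
Foot heads: 2, 4, 6.
Primary stress on the leftmost head = syllable 2.
Secondary stress on 4, 6: tab.ˈtes.ro.ˌde.bit.ˌson.

primary 2, secondary 4, 6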